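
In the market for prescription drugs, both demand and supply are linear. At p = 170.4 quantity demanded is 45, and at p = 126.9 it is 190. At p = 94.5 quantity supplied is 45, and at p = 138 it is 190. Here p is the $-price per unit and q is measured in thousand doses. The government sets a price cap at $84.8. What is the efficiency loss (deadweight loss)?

Demand slope = (126.9 − 170.4)/(190 − 45) = −0.3, so p = 183.9 − 0.3q.
Supply slope = (138 − 94.5)/(190 − 45) = 0.3, so p = 81 + 0.3q.
Competitive equilibrium: 183.9 − 0.3q = 81 + 0.3q → q* = 171.5, p* = 132.45.
At the ceiling p = 84.8, quantity supplied = (84.8 − 81)/0.3 = 12.6667.
Willingness to pay at q' = 12.6667: 183.9 − 0.3·12.6667 = 180.1.
Δq = 171.5 − 12.6667 = 158.8333; wedge = 180.1 − 84.8 = 95.3.
DWL = ½ × 158.8333 × 95.3 = $7568.41 thousand.

$7568.41 thousand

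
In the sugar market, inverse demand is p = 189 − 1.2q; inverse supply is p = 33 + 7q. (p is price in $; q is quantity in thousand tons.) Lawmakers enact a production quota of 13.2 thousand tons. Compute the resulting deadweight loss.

Competitive equilibrium: 189 − 1.2q = 33 + 7q → q* = 19.0244, p* = 166.1707.
At q = 13.2: demand price = 189 − 1.2·13.2 = 173.16; supply price = 33 + 7·13.2 = 125.4.
Δq = 19.0244 − 13.2 = 5.8244; wedge = 173.16 − 125.4 = 47.76.
DWL = ½ × 5.8244 × 47.76 = $139.09 thousand.

$139.09 thousand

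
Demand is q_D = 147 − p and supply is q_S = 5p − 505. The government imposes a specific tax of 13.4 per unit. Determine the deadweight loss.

74.82

In inverse form: demand p = 147 − q, supply p = 101 + 0.2q.
Competitive equilibrium: 147 − q = 101 + 0.2q → q* = 38.3333, p* = 108.6667.
With the tax, the buyer price exceeds the seller price by 13.4: (147 − q) − (101 + 0.2q) = 13.4 → q' = 27.1667.
Δq = 38.3333 − 27.1667 = 11.1666; the wedge equals the tax, 13.4.
Welfare loss = ½ × 11.1666 × 13.4 = 74.82.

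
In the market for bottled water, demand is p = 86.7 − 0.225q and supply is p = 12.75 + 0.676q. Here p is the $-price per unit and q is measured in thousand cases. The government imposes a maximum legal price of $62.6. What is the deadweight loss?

$31.28 thousand

Competitive equilibrium: 86.7 − 0.225q = 12.75 + 0.676q → q* = 82.0755, p* = 68.233.
At the ceiling p = 62.6, quantity supplied = (62.6 − 12.75)/0.676 = 73.7426.
Willingness to pay at q' = 73.7426: 86.7 − 0.225·73.7426 = 70.1079.
Δq = 82.0755 − 73.7426 = 8.3329; wedge = 70.1079 − 62.6 = 7.5079.
The triangle = ½ × 8.3329 × 7.5079 = $31.28 thousand.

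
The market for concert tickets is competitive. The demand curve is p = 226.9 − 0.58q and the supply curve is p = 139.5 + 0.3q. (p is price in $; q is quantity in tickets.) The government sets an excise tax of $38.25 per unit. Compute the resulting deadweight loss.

Competitive equilibrium: 226.9 − 0.58q = 139.5 + 0.3q → q* = 99.3182, p* = 169.2955.
With the tax, the buyer price exceeds the seller price by 38.25: (226.9 − 0.58q) − (139.5 + 0.3q) = 38.25 → q' = 55.8523.
Δq = 99.3182 − 55.8523 = 43.4659; the wedge equals the tax, 38.25.
Deadweight loss = ½ × 43.4659 × 38.25 = $831.29.

$831.29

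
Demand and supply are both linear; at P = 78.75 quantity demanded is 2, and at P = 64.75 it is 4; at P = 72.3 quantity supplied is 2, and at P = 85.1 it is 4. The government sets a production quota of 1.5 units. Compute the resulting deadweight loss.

Demand slope = (64.75 − 78.75)/(4 − 2) = −7, so P = 92.75 − 7Q.
Supply slope = (85.1 − 72.3)/(4 − 2) = 6.4, so P = 59.5 + 6.4Q.
Competitive equilibrium: 92.75 − 7Q = 59.5 + 6.4Q → Q* = 2.4813, P* = 75.3806.
At Q = 1.5: demand price = 92.75 − 7·1.5 = 82.25; supply price = 59.5 + 6.4·1.5 = 69.1.
ΔQ = 2.4813 − 1.5 = 0.9813; wedge = 82.25 − 69.1 = 13.15.
Deadweight loss = ½ × 0.9813 × 13.15 = 6.45.

6.45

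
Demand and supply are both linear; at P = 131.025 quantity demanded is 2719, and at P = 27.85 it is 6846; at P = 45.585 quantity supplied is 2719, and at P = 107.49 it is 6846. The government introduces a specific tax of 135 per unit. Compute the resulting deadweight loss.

Demand slope = (27.85 − 131.025)/(6846 − 2719) = −0.025, so P = 199 − 0.025Q.
Supply slope = (107.49 − 45.585)/(6846 − 2719) = 0.015, so P = 4.8 + 0.015Q.
Competitive equilibrium: 199 − 0.025Q = 4.8 + 0.015Q → Q* = 4855, P* = 77.625.
With the tax, the buyer price exceeds the seller price by 135: (199 − 0.025Q) − (4.8 + 0.015Q) = 135 → Q' = 1480.
ΔQ = 4855 − 1480 = 3375; the wedge equals the tax, 135.
Welfare loss = ½ × 3375 × 135 = 227812.50.

227812.50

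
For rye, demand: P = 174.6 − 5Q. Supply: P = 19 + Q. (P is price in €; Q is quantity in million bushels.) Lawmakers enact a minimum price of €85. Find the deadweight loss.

€192.64 million

Competitive equilibrium: 174.6 − 5Q = 19 + Q → Q* = 25.9333, P* = 44.9333.
At the floor P = 85, quantity demanded = (174.6 − 85)/5 = 17.92.
Sellers' marginal cost at Q' = 17.92: 19 + 1·17.92 = 36.92.
ΔQ = 25.9333 − 17.92 = 8.0133; wedge = 85 − 36.92 = 48.08.
The triangle = ½ × 8.0133 × 48.08 = €192.64 million.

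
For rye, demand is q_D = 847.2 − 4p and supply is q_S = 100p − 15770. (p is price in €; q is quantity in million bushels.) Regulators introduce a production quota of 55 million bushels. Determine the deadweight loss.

€3046.23 million

In inverse form: demand p = 211.8 − 0.25q, supply p = 157.7 + 0.01q.
Competitive equilibrium: 211.8 − 0.25q = 157.7 + 0.01q → q* = 208.0769, p* = 159.7808.
At q = 55: demand price = 211.8 − 0.25·55 = 198.05; supply price = 157.7 + 0.01·55 = 158.25.
Δq = 208.0769 − 55 = 153.0769; wedge = 198.05 − 158.25 = 39.8.
Welfare loss = ½ × 153.0769 × 39.8 = €3046.23 million.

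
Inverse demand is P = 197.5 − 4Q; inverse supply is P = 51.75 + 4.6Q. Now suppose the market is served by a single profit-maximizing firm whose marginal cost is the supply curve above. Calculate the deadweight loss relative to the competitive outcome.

124.47

Competitive equilibrium: 197.5 − 4Q = 51.75 + 4.6Q → Q* = 16.9477, P* = 129.7093.
Marginal revenue: MR = 197.5 − 8Q. Set MR = MC: 197.5 − 8Q = 51.75 + 4.6Q → Q_m = 11.5675.
Price P_m = 197.5 − 4·11.5675 = 151.23; MC(Q_m) = 51.75 + 4.6·11.5675 = 104.9605.
Competitive Q* = 16.9477, so ΔQ = 5.3802; wedge = 151.23 − 104.9605 = 46.2695.
Deadweight loss = ½ × 5.3802 × 46.2695 = 124.47.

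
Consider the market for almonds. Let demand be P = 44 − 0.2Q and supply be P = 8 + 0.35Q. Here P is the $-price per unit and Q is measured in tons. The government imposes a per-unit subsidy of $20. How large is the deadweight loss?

Competitive equilibrium: 44 − 0.2Q = 8 + 0.35Q → Q* = 65.4545, P* = 30.9091.
The subsidy lowers effective supply by 20: P = 0.35Q − 12.
New quantity: 44 − 0.2Q = 0.35Q − 12 → Q' = 101.8182.
Overproduction ΔQ = 101.8182 − 65.4545 = 36.3637; wedge = subsidy = 20.
Deadweight loss = ½ × 36.3637 × 20 = $363.64.

$363.64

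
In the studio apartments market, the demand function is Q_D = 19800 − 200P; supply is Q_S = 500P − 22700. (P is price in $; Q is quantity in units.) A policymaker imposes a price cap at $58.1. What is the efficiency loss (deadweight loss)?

$5980.18

In inverse form: demand P = 99 − 0.005Q, supply P = 45.4 + 0.002Q.
Competitive equilibrium: 99 − 0.005Q = 45.4 + 0.002Q → Q* = 7657.1429, P* = 60.7143.
At the ceiling P = 58.1, quantity supplied = (58.1 − 45.4)/0.002 = 6350.
Willingness to pay at Q' = 6350: 99 − 0.005·6350 = 67.25.
ΔQ = 7657.1429 − 6350 = 1307.1429; wedge = 67.25 − 58.1 = 9.15.
Welfare loss = ½ × 1307.1429 × 9.15 = $5980.18.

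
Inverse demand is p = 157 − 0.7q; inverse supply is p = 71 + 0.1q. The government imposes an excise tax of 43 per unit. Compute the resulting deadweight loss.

Competitive equilibrium: 157 − 0.7q = 71 + 0.1q → q* = 107.5, p* = 81.75.
With the tax, the buyer price exceeds the seller price by 43: (157 − 0.7q) − (71 + 0.1q) = 43 → q' = 53.75.
Δq = 107.5 − 53.75 = 53.75; the wedge equals the tax, 43.
DWL = ½ × 53.75 × 43 = 1155.625.

1155.625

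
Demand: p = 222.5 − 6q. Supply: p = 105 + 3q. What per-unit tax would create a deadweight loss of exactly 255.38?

Competitive equilibrium: 222.5 − 6q = 105 + 3q → q* = 13.0556, p* = 144.1667.
A tax t gives Δq = t/9 and wedge t, so DWL = t²/18.
t²/18 = 255.38 → t² = 4596.84 → t = 67.8.

67.8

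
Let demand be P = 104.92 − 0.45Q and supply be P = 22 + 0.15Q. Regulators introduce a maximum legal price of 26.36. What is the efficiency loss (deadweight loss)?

3573.03

Competitive equilibrium: 104.92 − 0.45Q = 22 + 0.15Q → Q* = 138.2, P* = 42.73.
At the ceiling P = 26.36, quantity supplied = (26.36 − 22)/0.15 = 29.06667.
Willingness to pay at Q' = 29.06667: 104.92 − 0.45·29.06667 = 91.84.
ΔQ = 138.2 − 29.06667 = 109.13333; wedge = 91.84 − 26.36 = 65.48.
The triangle = ½ × 109.13333 × 65.48 = 3573.03.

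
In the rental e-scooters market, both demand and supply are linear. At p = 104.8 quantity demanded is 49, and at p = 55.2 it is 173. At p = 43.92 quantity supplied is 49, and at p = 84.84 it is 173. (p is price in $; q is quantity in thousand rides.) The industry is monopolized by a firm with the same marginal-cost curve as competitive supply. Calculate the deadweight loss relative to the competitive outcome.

Demand slope = (55.2 − 104.8)/(173 − 49) = −0.4, so p = 124.4 − 0.4q.
Supply slope = (84.84 − 43.92)/(173 − 49) = 0.33, so p = 27.75 + 0.33q.
Competitive equilibrium: 124.4 − 0.4q = 27.75 + 0.33q → q* = 132.3973, p* = 71.4411.
Marginal revenue: MR = 124.4 − 0.8q. Set MR = MC: 124.4 − 0.8q = 27.75 + 0.33q → q_m = 85.531.
Price p_m = 124.4 − 0.4·85.531 = 90.1876; MC(q_m) = 27.75 + 0.33·85.531 = 55.9752.
Competitive q* = 132.3973, so Δq = 46.8663; wedge = 90.1876 − 55.9752 = 34.2124.
DWL = ½ × 46.8663 × 34.2124 = $801.70 thousand.

$801.70 thousand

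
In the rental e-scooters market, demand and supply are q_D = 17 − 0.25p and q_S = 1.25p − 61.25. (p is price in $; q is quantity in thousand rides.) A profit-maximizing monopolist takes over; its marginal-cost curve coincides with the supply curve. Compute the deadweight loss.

In inverse form: demand p = 68 − 4q, supply p = 49 + 0.8q.
Competitive equilibrium: 68 − 4q = 49 + 0.8q → q* = 3.9583, p* = 52.1667.
Marginal revenue: MR = 68 − 8q. Set MR = MC: 68 − 8q = 49 + 0.8q → q_m = 2.1591.
Price p_m = 68 − 4·2.1591 = 59.3636; MC(q_m) = 49 + 0.8·2.1591 = 50.7273.
Competitive q* = 3.9583, so Δq = 1.7992; wedge = 59.3636 − 50.7273 = 8.6363.
DWL = ½ × 1.7992 × 8.6363 = $7.77 thousand.

$7.77 thousand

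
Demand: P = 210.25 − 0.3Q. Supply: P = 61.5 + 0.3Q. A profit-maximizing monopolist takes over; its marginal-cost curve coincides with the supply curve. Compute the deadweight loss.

Competitive equilibrium: 210.25 − 0.3Q = 61.5 + 0.3Q → Q* = 247.9167, P* = 135.875.
Marginal revenue: MR = 210.25 − 0.6Q. Set MR = MC: 210.25 − 0.6Q = 61.5 + 0.3Q → Q_m = 165.2778.
Price P_m = 210.25 − 0.3·165.2778 = 160.6667; MC(Q_m) = 61.5 + 0.3·165.2778 = 111.0833.
Competitive Q* = 247.9167, so ΔQ = 82.6389; wedge = 160.6667 − 111.0833 = 49.5834.
Welfare loss = ½ × 82.6389 × 49.5834 = 2048.76.

2048.76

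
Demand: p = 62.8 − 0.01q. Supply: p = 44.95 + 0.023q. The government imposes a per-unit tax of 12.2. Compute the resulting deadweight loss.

2255.15

Competitive equilibrium: 62.8 − 0.01q = 44.95 + 0.023q → q* = 540.9091, p* = 57.3909.
With the tax, the buyer price exceeds the seller price by 12.2: (62.8 − 0.01q) − (44.95 + 0.023q) = 12.2 → q' = 171.2121.
Δq = 540.9091 − 171.2121 = 369.697; the wedge equals the tax, 12.2.
DWL = ½ × 369.697 × 12.2 = 2255.15.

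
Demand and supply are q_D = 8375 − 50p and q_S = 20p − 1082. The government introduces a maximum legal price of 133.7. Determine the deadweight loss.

27.44

In inverse form: demand p = 167.5 − 0.02q, supply p = 54.1 + 0.05q.
Competitive equilibrium: 167.5 − 0.02q = 54.1 + 0.05q → q* = 1620, p* = 135.1.
At the ceiling p = 133.7, quantity supplied = (133.7 − 54.1)/0.05 = 1592.
Willingness to pay at q' = 1592: 167.5 − 0.02·1592 = 135.66.
Δq = 1620 − 1592 = 28; wedge = 135.66 − 133.7 = 1.96.
Welfare loss = ½ × 28 × 1.96 = 27.44.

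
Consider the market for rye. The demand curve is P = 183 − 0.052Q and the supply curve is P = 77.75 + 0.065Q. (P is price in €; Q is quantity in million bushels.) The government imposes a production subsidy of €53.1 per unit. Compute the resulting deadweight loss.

Competitive equilibrium: 183 − 0.052Q = 77.75 + 0.065Q → Q* = 899.5726, P* = 136.2222.
The subsidy lowers effective supply by 53.1: P = 24.65 + 0.065Q.
New quantity: 183 − 0.052Q = 24.65 + 0.065Q → Q' = 1353.4188.
Overproduction ΔQ = 1353.4188 − 899.5726 = 453.8462; wedge = subsidy = 53.1.
DWL = ½ × 453.8462 × 53.1 = €12049.62 million.

€12049.62 million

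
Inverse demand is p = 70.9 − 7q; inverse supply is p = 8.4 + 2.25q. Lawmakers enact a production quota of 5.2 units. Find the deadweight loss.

11.21

Competitive equilibrium: 70.9 − 7q = 8.4 + 2.25q → q* = 6.7568, p* = 23.6027.
At q = 5.2: demand price = 70.9 − 7·5.2 = 34.5; supply price = 8.4 + 2.25·5.2 = 20.1.
Δq = 6.7568 − 5.2 = 1.5568; wedge = 34.5 − 20.1 = 14.4.
The triangle = ½ × 1.5568 × 14.4 = 11.21.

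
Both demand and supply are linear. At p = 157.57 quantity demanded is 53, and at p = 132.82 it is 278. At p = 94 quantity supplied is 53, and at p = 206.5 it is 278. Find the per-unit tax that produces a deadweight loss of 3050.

61

Demand slope = (132.82 − 157.57)/(278 − 53) = −0.11, so p = 163.4 − 0.11q.
Supply slope = (206.5 − 94)/(278 − 53) = 0.5, so p = 67.5 + 0.5q.
Competitive equilibrium: 163.4 − 0.11q = 67.5 + 0.5q → q* = 157.2131, p* = 146.1066.
A tax t gives Δq = t/0.61 and wedge t, so DWL = t²/1.22.
t²/1.22 = 3050 → t² = 3721 → t = 61.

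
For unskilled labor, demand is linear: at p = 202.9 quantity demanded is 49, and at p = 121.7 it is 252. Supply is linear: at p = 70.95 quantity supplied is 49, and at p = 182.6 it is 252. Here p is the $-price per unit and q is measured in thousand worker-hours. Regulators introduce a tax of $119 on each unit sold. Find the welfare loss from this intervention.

Demand slope = (121.7 − 202.9)/(252 − 49) = −0.4, so p = 222.5 − 0.4q.
Supply slope = (182.6 − 70.95)/(252 − 49) = 0.55, so p = 44 + 0.55q.
Competitive equilibrium: 222.5 − 0.4q = 44 + 0.55q → q* = 187.89474, p* = 147.34211.
With the tax, the buyer price exceeds the seller price by 119: (222.5 − 0.4q) − (44 + 0.55q) = 119 → q' = 62.63158.
Δq = 187.89474 − 62.63158 = 125.26316; the wedge equals the tax, 119.
DWL = ½ × 125.26316 × 119 = $7453.16 thousand.

$7453.16 thousand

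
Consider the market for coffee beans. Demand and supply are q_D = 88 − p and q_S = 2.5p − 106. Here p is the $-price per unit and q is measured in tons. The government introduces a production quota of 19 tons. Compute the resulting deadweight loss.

$128.93

In inverse form: demand p = 88 − q, supply p = 42.4 + 0.4q.
Competitive equilibrium: 88 − q = 42.4 + 0.4q → q* = 32.5714, p* = 55.4286.
At q = 19: demand price = 88 − 1·19 = 69; supply price = 42.4 + 0.4·19 = 50.
Δq = 32.5714 − 19 = 13.5714; wedge = 69 − 50 = 19.
Deadweight loss = ½ × 13.5714 × 19 = $128.93.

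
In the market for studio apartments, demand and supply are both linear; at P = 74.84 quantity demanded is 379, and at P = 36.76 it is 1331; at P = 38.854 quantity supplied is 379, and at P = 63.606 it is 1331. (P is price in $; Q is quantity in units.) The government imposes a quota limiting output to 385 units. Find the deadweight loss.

Demand slope = (36.76 − 74.84)/(1331 − 379) = −0.04, so P = 90 − 0.04Q.
Supply slope = (63.606 − 38.854)/(1331 − 379) = 0.026, so P = 29 + 0.026Q.
Competitive equilibrium: 90 − 0.04Q = 29 + 0.026Q → Q* = 924.2424, P* = 53.0303.
At Q = 385: demand price = 90 − 0.04·385 = 74.6; supply price = 29 + 0.026·385 = 39.01.
ΔQ = 924.2424 − 385 = 539.2424; wedge = 74.6 − 39.01 = 35.59.
Deadweight loss = ½ × 539.2424 × 35.59 = $9595.82.

$9595.82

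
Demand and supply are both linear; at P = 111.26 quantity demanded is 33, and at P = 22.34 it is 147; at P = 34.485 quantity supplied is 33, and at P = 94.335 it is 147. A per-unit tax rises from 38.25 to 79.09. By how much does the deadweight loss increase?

1836.08

Demand slope = (22.34 − 111.26)/(147 − 33) = −0.78, so P = 137 − 0.78Q.
Supply slope = (94.335 − 34.485)/(147 − 33) = 0.525, so P = 17.16 + 0.525Q.
Competitive equilibrium: 137 − 0.78Q = 17.16 + 0.525Q → Q* = 91.8314, P* = 65.3715.
For a per-unit tax t: ΔQ = t/1.305, so DWL = ½·t·(t/1.305) = t²/2.61.
At t = 38.25: DWL = 560.56. At t = 79.09: DWL = 2396.639.
Increase = 2396.639 − 560.56 = 1836.08.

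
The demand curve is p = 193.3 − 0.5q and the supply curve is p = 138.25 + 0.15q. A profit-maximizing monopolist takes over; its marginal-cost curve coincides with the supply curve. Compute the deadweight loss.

440.67

Competitive equilibrium: 193.3 − 0.5q = 138.25 + 0.15q → q* = 84.6923, p* = 150.9538.
Marginal revenue: MR = 193.3 − q. Set MR = MC: 193.3 − q = 138.25 + 0.15q → q_m = 47.8696.
Price p_m = 193.3 − 0.5·47.8696 = 169.3652; MC(q_m) = 138.25 + 0.15·47.8696 = 145.4304.
Competitive q* = 84.6923, so Δq = 36.8227; wedge = 169.3652 − 145.4304 = 23.9348.
The triangle = ½ × 36.8227 × 23.9348 = 440.67.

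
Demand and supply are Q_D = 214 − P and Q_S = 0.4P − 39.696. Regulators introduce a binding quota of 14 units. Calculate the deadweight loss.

617.77

In inverse form: demand P = 214 − Q, supply P = 99.24 + 2.5Q.
Competitive equilibrium: 214 − Q = 99.24 + 2.5Q → Q* = 32.7886, P* = 181.2114.
At Q = 14: demand price = 214 − 1·14 = 200; supply price = 99.24 + 2.5·14 = 134.24.
ΔQ = 32.7886 − 14 = 18.7886; wedge = 200 − 134.24 = 65.76.
Welfare loss = ½ × 18.7886 × 65.76 = 617.77.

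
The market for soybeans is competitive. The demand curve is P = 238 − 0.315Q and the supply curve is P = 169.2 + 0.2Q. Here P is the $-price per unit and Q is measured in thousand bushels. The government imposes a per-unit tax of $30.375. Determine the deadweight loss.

$895.77 thousand

Competitive equilibrium: 238 − 0.315Q = 169.2 + 0.2Q → Q* = 133.5922, P* = 195.9184.
With the tax, the buyer price exceeds the seller price by 30.375: (238 − 0.315Q) − (169.2 + 0.2Q) = 30.375 → Q' = 74.6117.
ΔQ = 133.5922 − 74.6117 = 58.9805; the wedge equals the tax, 30.375.
Welfare loss = ½ × 58.9805 × 30.375 = $895.77 thousand.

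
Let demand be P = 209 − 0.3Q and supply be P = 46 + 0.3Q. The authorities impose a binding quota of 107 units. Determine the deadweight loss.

8134.53

Competitive equilibrium: 209 − 0.3Q = 46 + 0.3Q → Q* = 271.6667, P* = 127.5.
At Q = 107: demand price = 209 − 0.3·107 = 176.9; supply price = 46 + 0.3·107 = 78.1.
ΔQ = 271.6667 − 107 = 164.6667; wedge = 176.9 − 78.1 = 98.8.
The triangle = ½ × 164.6667 × 98.8 = 8134.53.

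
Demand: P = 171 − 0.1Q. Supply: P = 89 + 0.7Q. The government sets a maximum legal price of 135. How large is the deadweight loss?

541.28

Competitive equilibrium: 171 − 0.1Q = 89 + 0.7Q → Q* = 102.5, P* = 160.75.
At the ceiling P = 135, quantity supplied = (135 − 89)/0.7 = 65.7143.
Willingness to pay at Q' = 65.7143: 171 − 0.1·65.7143 = 164.4286.
ΔQ = 102.5 − 65.7143 = 36.7857; wedge = 164.4286 − 135 = 29.4286.
The triangle = ½ × 36.7857 × 29.4286 = 541.28.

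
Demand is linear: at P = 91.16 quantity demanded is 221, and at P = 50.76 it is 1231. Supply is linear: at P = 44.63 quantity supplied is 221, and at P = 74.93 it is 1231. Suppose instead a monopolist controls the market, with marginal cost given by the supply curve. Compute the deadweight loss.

Demand slope = (50.76 − 91.16)/(1231 − 221) = −0.04, so P = 100 − 0.04Q.
Supply slope = (74.93 − 44.63)/(1231 − 221) = 0.03, so P = 38 + 0.03Q.
Competitive equilibrium: 100 − 0.04Q = 38 + 0.03Q → Q* = 885.71429, P* = 64.57143.
Marginal revenue: MR = 100 − 0.08Q. Set MR = MC: 100 − 0.08Q = 38 + 0.03Q → Q_m = 563.63636.
Price P_m = 100 − 0.04·563.63636 = 77.45455; MC(Q_m) = 38 + 0.03·563.63636 = 54.90909.
Competitive Q* = 885.71429, so ΔQ = 322.07793; wedge = 77.45455 − 54.90909 = 22.54546.
The triangle = ½ × 322.07793 × 22.54546 = 3630.70.

3630.70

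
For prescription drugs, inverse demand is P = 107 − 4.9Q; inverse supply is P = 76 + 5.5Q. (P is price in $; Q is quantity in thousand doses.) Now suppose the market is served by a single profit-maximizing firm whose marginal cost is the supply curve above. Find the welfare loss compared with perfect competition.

$4.74 thousand

Competitive equilibrium: 107 − 4.9Q = 76 + 5.5Q → Q* = 2.9808, P* = 92.3942.
Marginal revenue: MR = 107 − 9.8Q. Set MR = MC: 107 − 9.8Q = 76 + 5.5Q → Q_m = 2.0261.
Price P_m = 107 − 4.9·2.0261 = 97.0721; MC(Q_m) = 76 + 5.5·2.0261 = 87.1436.
Competitive Q* = 2.9808, so ΔQ = 0.9547; wedge = 97.0721 − 87.1436 = 9.9285.
Welfare loss = ½ × 0.9547 × 9.9285 = $4.74 thousand.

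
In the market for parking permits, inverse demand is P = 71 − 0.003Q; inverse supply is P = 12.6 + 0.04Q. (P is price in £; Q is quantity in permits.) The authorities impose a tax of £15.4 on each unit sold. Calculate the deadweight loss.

Competitive equilibrium: 71 − 0.003Q = 12.6 + 0.04Q → Q* = 1358.1395, P* = 66.9256.
With the tax, the buyer price exceeds the seller price by 15.4: (71 − 0.003Q) − (12.6 + 0.04Q) = 15.4 → Q' = 1000.
ΔQ = 1358.1395 − 1000 = 358.1395; the wedge equals the tax, 15.4.
The triangle = ½ × 358.1395 × 15.4 = £2757.67.

£2757.67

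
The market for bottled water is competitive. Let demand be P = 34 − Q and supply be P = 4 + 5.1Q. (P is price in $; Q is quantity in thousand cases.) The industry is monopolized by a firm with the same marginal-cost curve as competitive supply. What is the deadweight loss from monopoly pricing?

Competitive equilibrium: 34 − Q = 4 + 5.1Q → Q* = 4.918, P* = 29.082.
Marginal revenue: MR = 34 − 2Q. Set MR = MC: 34 − 2Q = 4 + 5.1Q → Q_m = 4.2254.
Price P_m = 34 − 1·4.2254 = 29.7746; MC(Q_m) = 4 + 5.1·4.2254 = 25.5495.
Competitive Q* = 4.918, so ΔQ = 0.6926; wedge = 29.7746 − 25.5495 = 4.2251.
Deadweight loss = ½ × 0.6926 × 4.2251 = $1.46 thousand.

$1.46 thousand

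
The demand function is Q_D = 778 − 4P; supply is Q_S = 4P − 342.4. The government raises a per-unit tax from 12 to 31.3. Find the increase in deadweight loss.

In inverse form: demand P = 194.5 − 0.25Q, supply P = 85.6 + 0.25Q.
Competitive equilibrium: 194.5 − 0.25Q = 85.6 + 0.25Q → Q* = 217.8, P* = 140.05.
For a per-unit tax t: ΔQ = t/0.5, so DWL = ½·t·(t/0.5) = t²/1.
At t = 12: DWL = 144. At t = 31.3: DWL = 979.69.
Increase = 979.69 − 144 = 835.69.

835.69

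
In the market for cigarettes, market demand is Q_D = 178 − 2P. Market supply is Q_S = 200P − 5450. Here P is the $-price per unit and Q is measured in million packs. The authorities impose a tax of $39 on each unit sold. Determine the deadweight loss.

In inverse form: demand P = 89 − 0.5Q, supply P = 27.25 + 0.005Q.
Competitive equilibrium: 89 − 0.5Q = 27.25 + 0.005Q → Q* = 122.2772, P* = 27.8614.
With the tax, the buyer price exceeds the seller price by 39: (89 − 0.5Q) − (27.25 + 0.005Q) = 39 → Q' = 45.0495.
ΔQ = 122.2772 − 45.0495 = 77.2277; the wedge equals the tax, 39.
Welfare loss = ½ × 77.2277 × 39 = $1505.94 million.

$1505.94 million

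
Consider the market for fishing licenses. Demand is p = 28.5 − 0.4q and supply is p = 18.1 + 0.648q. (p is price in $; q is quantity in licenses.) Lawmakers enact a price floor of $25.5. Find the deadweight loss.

Competitive equilibrium: 28.5 − 0.4q = 18.1 + 0.648q → q* = 9.9237, p* = 24.5305.
At the floor p = 25.5, quantity demanded = (28.5 − 25.5)/0.4 = 7.5.
Sellers' marginal cost at q' = 7.5: 18.1 + 0.648·7.5 = 22.96.
Δq = 9.9237 − 7.5 = 2.4237; wedge = 25.5 − 22.96 = 2.54.
Welfare loss = ½ × 2.4237 × 2.54 = $3.08.

$3.08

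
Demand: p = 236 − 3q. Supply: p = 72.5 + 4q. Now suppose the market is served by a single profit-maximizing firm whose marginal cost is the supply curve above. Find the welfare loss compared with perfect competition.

Competitive equilibrium: 236 − 3q = 72.5 + 4q → q* = 23.3571, p* = 165.9286.
Marginal revenue: MR = 236 − 6q. Set MR = MC: 236 − 6q = 72.5 + 4q → q_m = 16.35.
Price p_m = 236 − 3·16.35 = 186.95; MC(q_m) = 72.5 + 4·16.35 = 137.9.
Competitive q* = 23.3571, so Δq = 7.0071; wedge = 186.95 − 137.9 = 49.05.
Welfare loss = ½ × 7.0071 × 49.05 = 171.85.

171.85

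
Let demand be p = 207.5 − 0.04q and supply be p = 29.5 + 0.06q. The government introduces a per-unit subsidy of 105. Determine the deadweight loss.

55125

Competitive equilibrium: 207.5 − 0.04q = 29.5 + 0.06q → q* = 1780, p* = 136.3.
The subsidy lowers effective supply by 105: p = 0.06q − 75.5.
New quantity: 207.5 − 0.04q = 0.06q − 75.5 → q' = 2830.
Overproduction Δq = 2830 − 1780 = 1050; wedge = subsidy = 105.
The triangle = ½ × 1050 × 105 = 55125.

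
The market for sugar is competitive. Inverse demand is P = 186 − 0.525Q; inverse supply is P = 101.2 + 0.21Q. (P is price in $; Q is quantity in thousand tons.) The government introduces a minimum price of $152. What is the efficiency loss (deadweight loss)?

Competitive equilibrium: 186 − 0.525Q = 101.2 + 0.21Q → Q* = 115.3741, P* = 125.4286.
At the floor P = 152, quantity demanded = (186 − 152)/0.525 = 64.7619.
Sellers' marginal cost at Q' = 64.7619: 101.2 + 0.21·64.7619 = 114.8.
ΔQ = 115.3741 − 64.7619 = 50.6122; wedge = 152 − 114.8 = 37.2.
The triangle = ½ × 50.6122 × 37.2 = $941.39 thousand.

$941.39 thousand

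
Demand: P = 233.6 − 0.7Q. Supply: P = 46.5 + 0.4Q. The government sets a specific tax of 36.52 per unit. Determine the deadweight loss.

Competitive equilibrium: 233.6 − 0.7Q = 46.5 + 0.4Q → Q* = 170.0909, P* = 114.5364.
With the tax, the buyer price exceeds the seller price by 36.52: (233.6 − 0.7Q) − (46.5 + 0.4Q) = 36.52 → Q' = 136.8909.
ΔQ = 170.0909 − 136.8909 = 33.2; the wedge equals the tax, 36.52.
Welfare loss = ½ × 33.2 × 36.52 = 606.232.

606.232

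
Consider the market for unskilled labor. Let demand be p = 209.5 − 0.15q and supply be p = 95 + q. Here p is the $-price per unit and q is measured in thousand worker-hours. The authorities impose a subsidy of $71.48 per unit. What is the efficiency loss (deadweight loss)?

$2221.47 thousand

Competitive equilibrium: 209.5 − 0.15q = 95 + q → q* = 99.5652, p* = 194.5652.
The subsidy lowers effective supply by 71.48: p = 23.52 + q.
New quantity: 209.5 − 0.15q = 23.52 + q → q' = 161.7217.
Overproduction Δq = 161.7217 − 99.5652 = 62.1565; wedge = subsidy = 71.48.
Welfare loss = ½ × 62.1565 × 71.48 = $2221.47 thousand.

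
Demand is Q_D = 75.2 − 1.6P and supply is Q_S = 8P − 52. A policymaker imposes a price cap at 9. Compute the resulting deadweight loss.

433.50

In inverse form: demand P = 47 − 0.625Q, supply P = 6.5 + 0.125Q.
Competitive equilibrium: 47 − 0.625Q = 6.5 + 0.125Q → Q* = 54, P* = 13.25.
At the ceiling P = 9, quantity supplied = (9 − 6.5)/0.125 = 20.
Willingness to pay at Q' = 20: 47 − 0.625·20 = 34.5.
ΔQ = 54 − 20 = 34; wedge = 34.5 − 9 = 25.5.
The triangle = ½ × 34 × 25.5 = 433.50.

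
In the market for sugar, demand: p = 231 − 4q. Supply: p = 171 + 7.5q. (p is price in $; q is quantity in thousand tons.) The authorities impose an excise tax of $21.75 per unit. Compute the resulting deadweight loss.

$20.57 thousand

Competitive equilibrium: 231 − 4q = 171 + 7.5q → q* = 5.2174, p* = 210.1304.
With the tax, the buyer price exceeds the seller price by 21.75: (231 − 4q) − (171 + 7.5q) = 21.75 → q' = 3.3261.
Δq = 5.2174 − 3.3261 = 1.8913; the wedge equals the tax, 21.75.
Deadweight loss = ½ × 1.8913 × 21.75 = $20.57 thousand.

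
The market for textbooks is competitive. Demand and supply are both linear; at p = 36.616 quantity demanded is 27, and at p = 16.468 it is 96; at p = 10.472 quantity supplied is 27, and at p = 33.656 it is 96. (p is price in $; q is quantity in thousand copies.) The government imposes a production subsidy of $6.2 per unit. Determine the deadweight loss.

$30.61 thousand

Demand slope = (16.468 − 36.616)/(96 − 27) = −0.292, so p = 44.5 − 0.292q.
Supply slope = (33.656 − 10.472)/(96 − 27) = 0.336, so p = 1.4 + 0.336q.
Competitive equilibrium: 44.5 − 0.292q = 1.4 + 0.336q → q* = 68.6306, p* = 24.4599.
The subsidy lowers effective supply by 6.2: p = 0.336q − 4.8.
New quantity: 44.5 − 0.292q = 0.336q − 4.8 → q' = 78.5032.
Overproduction Δq = 78.5032 − 68.6306 = 9.8726; wedge = subsidy = 6.2.
Welfare loss = ½ × 9.8726 × 6.2 = $30.61 thousand.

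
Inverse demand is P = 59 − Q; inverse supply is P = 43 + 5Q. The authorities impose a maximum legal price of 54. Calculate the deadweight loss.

Competitive equilibrium: 59 − Q = 43 + 5Q → Q* = 2.6667, P* = 56.3333.
At the ceiling P = 54, quantity supplied = (54 − 43)/5 = 2.2.
Willingness to pay at Q' = 2.2: 59 − 1·2.2 = 56.8.
ΔQ = 2.6667 − 2.2 = 0.4667; wedge = 56.8 − 54 = 2.8.
Welfare loss = ½ × 0.4667 × 2.8 = 0.65.

0.65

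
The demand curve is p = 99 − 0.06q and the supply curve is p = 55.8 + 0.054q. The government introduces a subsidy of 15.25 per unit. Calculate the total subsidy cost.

Competitive equilibrium: 99 − 0.06q = 55.8 + 0.054q → q* = 378.9474, p* = 76.2632.
The subsidy lowers effective supply by 15.25: p = 40.55 + 0.054q.
New quantity: 99 − 0.06q = 40.55 + 0.054q → q' = 512.7193.
Total subsidy cost = 15.25 × 512.7193 = 7818.97.

7818.97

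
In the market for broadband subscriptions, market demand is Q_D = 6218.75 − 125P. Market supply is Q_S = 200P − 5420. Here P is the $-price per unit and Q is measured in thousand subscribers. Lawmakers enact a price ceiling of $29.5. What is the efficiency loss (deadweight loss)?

$10357.23 thousand

In inverse form: demand P = 49.75 − 0.008Q, supply P = 27.1 + 0.005Q.
Competitive equilibrium: 49.75 − 0.008Q = 27.1 + 0.005Q → Q* = 1742.3077, P* = 35.8115.
At the ceiling P = 29.5, quantity supplied = (29.5 − 27.1)/0.005 = 480.
Willingness to pay at Q' = 480: 49.75 − 0.008·480 = 45.91.
ΔQ = 1742.3077 − 480 = 1262.3077; wedge = 45.91 − 29.5 = 16.41.
Welfare loss = ½ × 1262.3077 × 16.41 = $10357.23 thousand.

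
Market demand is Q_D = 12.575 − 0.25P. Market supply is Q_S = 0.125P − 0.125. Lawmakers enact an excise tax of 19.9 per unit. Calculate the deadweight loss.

In inverse form: demand P = 50.3 − 4Q, supply P = 1 + 8Q.
Competitive equilibrium: 50.3 − 4Q = 1 + 8Q → Q* = 4.1083, P* = 33.8667.
With the tax, the buyer price exceeds the seller price by 19.9: (50.3 − 4Q) − (1 + 8Q) = 19.9 → Q' = 2.45.
ΔQ = 4.1083 − 2.45 = 1.6583; the wedge equals the tax, 19.9.
The triangle = ½ × 1.6583 × 19.9 = 16.50.

16.50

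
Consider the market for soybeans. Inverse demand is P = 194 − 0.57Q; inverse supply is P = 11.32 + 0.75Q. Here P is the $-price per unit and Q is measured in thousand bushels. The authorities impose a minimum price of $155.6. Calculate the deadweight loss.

$3329.45 thousand

Competitive equilibrium: 194 − 0.57Q = 11.32 + 0.75Q → Q* = 138.3939, P* = 115.1155.
At the floor P = 155.6, quantity demanded = (194 − 155.6)/0.57 = 67.3684.
Sellers' marginal cost at Q' = 67.3684: 11.32 + 0.75·67.3684 = 61.8463.
ΔQ = 138.3939 − 67.3684 = 71.0255; wedge = 155.6 − 61.8463 = 93.7537.
Deadweight loss = ½ × 71.0255 × 93.7537 = $3329.45 thousand.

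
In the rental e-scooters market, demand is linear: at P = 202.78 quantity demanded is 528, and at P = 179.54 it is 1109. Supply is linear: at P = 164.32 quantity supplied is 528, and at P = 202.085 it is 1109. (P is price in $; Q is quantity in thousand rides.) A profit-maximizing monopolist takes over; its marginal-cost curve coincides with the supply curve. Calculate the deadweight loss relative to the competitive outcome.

Demand slope = (179.54 − 202.78)/(1109 − 528) = −0.04, so P = 223.9 − 0.04Q.
Supply slope = (202.085 − 164.32)/(1109 − 528) = 0.065, so P = 130 + 0.065Q.
Competitive equilibrium: 223.9 − 0.04Q = 130 + 0.065Q → Q* = 894.28571, P* = 188.12857.
Marginal revenue: MR = 223.9 − 0.08Q. Set MR = MC: 223.9 − 0.08Q = 130 + 0.065Q → Q_m = 647.58621.
Price P_m = 223.9 − 0.04·647.58621 = 197.99655; MC(Q_m) = 130 + 0.065·647.58621 = 172.0931.
Competitive Q* = 894.28571, so ΔQ = 246.6995; wedge = 197.99655 − 172.0931 = 25.90345.
Deadweight loss = ½ × 246.6995 × 25.90345 = $3195.18 thousand.

$3195.18 thousand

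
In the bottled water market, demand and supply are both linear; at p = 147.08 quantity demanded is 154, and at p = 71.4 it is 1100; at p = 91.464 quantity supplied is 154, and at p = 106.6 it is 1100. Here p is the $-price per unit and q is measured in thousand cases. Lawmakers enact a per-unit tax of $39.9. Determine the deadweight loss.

Demand slope = (71.4 − 147.08)/(1100 − 154) = −0.08, so p = 159.4 − 0.08q.
Supply slope = (106.6 − 91.464)/(1100 − 154) = 0.016, so p = 89 + 0.016q.
Competitive equilibrium: 159.4 − 0.08q = 89 + 0.016q → q* = 733.3333, p* = 100.7333.
With the tax, the buyer price exceeds the seller price by 39.9: (159.4 − 0.08q) − (89 + 0.016q) = 39.9 → q' = 317.7083.
Δq = 733.3333 − 317.7083 = 415.625; the wedge equals the tax, 39.9.
Welfare loss = ½ × 415.625 × 39.9 = $8291.72 thousand.

$8291.72 thousand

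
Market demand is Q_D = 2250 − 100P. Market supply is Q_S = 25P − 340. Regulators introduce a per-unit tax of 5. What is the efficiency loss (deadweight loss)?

250

In inverse form: demand P = 22.5 − 0.01Q, supply P = 13.6 + 0.04Q.
Competitive equilibrium: 22.5 − 0.01Q = 13.6 + 0.04Q → Q* = 178, P* = 20.72.
With the tax, the buyer price exceeds the seller price by 5: (22.5 − 0.01Q) − (13.6 + 0.04Q) = 5 → Q' = 78.
ΔQ = 178 − 78 = 100; the wedge equals the tax, 5.
Welfare loss = ½ × 100 × 5 = 250.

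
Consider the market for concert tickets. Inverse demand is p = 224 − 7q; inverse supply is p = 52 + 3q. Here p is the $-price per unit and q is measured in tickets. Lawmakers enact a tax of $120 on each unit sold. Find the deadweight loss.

$720

Competitive equilibrium: 224 − 7q = 52 + 3q → q* = 17.2, p* = 103.6.
With the tax, the buyer price exceeds the seller price by 120: (224 − 7q) − (52 + 3q) = 120 → q' = 5.2.
Δq = 17.2 − 5.2 = 12; the wedge equals the tax, 120.
The triangle = ½ × 12 × 120 = $720.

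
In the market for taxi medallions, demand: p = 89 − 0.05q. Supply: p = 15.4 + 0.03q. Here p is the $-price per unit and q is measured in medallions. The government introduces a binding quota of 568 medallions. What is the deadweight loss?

$4956.16

Competitive equilibrium: 89 − 0.05q = 15.4 + 0.03q → q* = 920, p* = 43.
At q = 568: demand price = 89 − 0.05·568 = 60.6; supply price = 15.4 + 0.03·568 = 32.44.
Δq = 920 − 568 = 352; wedge = 60.6 − 32.44 = 28.16.
Deadweight loss = ½ × 352 × 28.16 = $4956.16.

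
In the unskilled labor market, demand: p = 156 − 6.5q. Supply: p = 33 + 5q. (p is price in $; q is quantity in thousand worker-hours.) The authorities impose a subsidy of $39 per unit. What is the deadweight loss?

Competitive equilibrium: 156 − 6.5q = 33 + 5q → q* = 10.6957, p* = 86.4783.
The subsidy lowers effective supply by 39: p = 5q − 6.
New quantity: 156 − 6.5q = 5q − 6 → q' = 14.087.
Overproduction Δq = 14.087 − 10.6957 = 3.3913; wedge = subsidy = 39.
The triangle = ½ × 3.3913 × 39 = $66.13 thousand.

$66.13 thousand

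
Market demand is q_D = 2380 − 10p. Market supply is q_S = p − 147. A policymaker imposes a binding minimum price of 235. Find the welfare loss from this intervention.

In inverse form: demand p = 238 − 0.1q, supply p = 147 + q.
Competitive equilibrium: 238 − 0.1q = 147 + q → q* = 82.7273, p* = 229.7273.
At the floor p = 235, quantity demanded = (238 − 235)/0.1 = 30.
Sellers' marginal cost at q' = 30: 147 + 1·30 = 177.
Δq = 82.7273 − 30 = 52.7273; wedge = 235 − 177 = 58.
Welfare loss = ½ × 52.7273 × 58 = 1529.09.

1529.09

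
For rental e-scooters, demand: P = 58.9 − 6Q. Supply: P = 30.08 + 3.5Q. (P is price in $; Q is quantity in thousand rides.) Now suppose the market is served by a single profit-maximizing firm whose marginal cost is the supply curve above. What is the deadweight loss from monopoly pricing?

Competitive equilibrium: 58.9 − 6Q = 30.08 + 3.5Q → Q* = 3.0337, P* = 40.6979.
Marginal revenue: MR = 58.9 − 12Q. Set MR = MC: 58.9 − 12Q = 30.08 + 3.5Q → Q_m = 1.8594.
Price P_m = 58.9 − 6·1.8594 = 47.7436; MC(Q_m) = 30.08 + 3.5·1.8594 = 36.5879.
Competitive Q* = 3.0337, so ΔQ = 1.1743; wedge = 47.7436 − 36.5879 = 11.1557.
Deadweight loss = ½ × 1.1743 × 11.1557 = $6.55 thousand.

$6.55 thousand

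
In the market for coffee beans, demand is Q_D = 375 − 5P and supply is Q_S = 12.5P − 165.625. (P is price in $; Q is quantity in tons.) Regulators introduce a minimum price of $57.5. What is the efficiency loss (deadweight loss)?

$2477.79

In inverse form: demand P = 75 − 0.2Q, supply P = 13.25 + 0.08Q.
Competitive equilibrium: 75 − 0.2Q = 13.25 + 0.08Q → Q* = 220.5357, P* = 30.8929.
At the floor P = 57.5, quantity demanded = (75 − 57.5)/0.2 = 87.5.
Sellers' marginal cost at Q' = 87.5: 13.25 + 0.08·87.5 = 20.25.
ΔQ = 220.5357 − 87.5 = 133.0357; wedge = 57.5 − 20.25 = 37.25.
Welfare loss = ½ × 133.0357 × 37.25 = $2477.79.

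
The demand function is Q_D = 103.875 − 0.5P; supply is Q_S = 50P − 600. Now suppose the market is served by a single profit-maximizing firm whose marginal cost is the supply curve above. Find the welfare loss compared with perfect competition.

2347.63

In inverse form: demand P = 207.75 − 2Q, supply P = 12 + 0.02Q.
Competitive equilibrium: 207.75 − 2Q = 12 + 0.02Q → Q* = 96.9059, P* = 13.9381.
Marginal revenue: MR = 207.75 − 4Q. Set MR = MC: 207.75 − 4Q = 12 + 0.02Q → Q_m = 48.694.
Price P_m = 207.75 − 2·48.694 = 110.362; MC(Q_m) = 12 + 0.02·48.694 = 12.9739.
Competitive Q* = 96.9059, so ΔQ = 48.2119; wedge = 110.362 − 12.9739 = 97.3881.
Welfare loss = ½ × 48.2119 × 97.3881 = 2347.63.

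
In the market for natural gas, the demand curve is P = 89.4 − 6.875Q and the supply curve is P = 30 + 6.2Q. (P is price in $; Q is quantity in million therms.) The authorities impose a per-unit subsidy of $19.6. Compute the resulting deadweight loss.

Competitive equilibrium: 89.4 − 6.875Q = 30 + 6.2Q → Q* = 4.543, P* = 58.1667.
The subsidy lowers effective supply by 19.6: P = 10.4 + 6.2Q.
New quantity: 89.4 − 6.875Q = 10.4 + 6.2Q → Q' = 6.0421.
Overproduction ΔQ = 6.0421 − 4.543 = 1.4991; wedge = subsidy = 19.6.
Deadweight loss = ½ × 1.4991 × 19.6 = $14.69 million.

$14.69 million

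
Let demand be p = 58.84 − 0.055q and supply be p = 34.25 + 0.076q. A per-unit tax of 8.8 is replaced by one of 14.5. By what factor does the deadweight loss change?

2.715

Competitive equilibrium: 58.84 − 0.055q = 34.25 + 0.076q → q* = 187.7099, p* = 48.516.
For a per-unit tax t: Δq = t/0.131, so DWL = ½·t·(t/0.131) = t²/0.262.
At t = 8.8: DWL = 295.573. At t = 14.5: DWL = 802.481.
Ratio = (14.5/8.8)² = 2.715.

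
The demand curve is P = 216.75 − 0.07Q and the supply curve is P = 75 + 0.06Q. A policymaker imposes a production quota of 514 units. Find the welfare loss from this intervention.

21594.25

Competitive equilibrium: 216.75 − 0.07Q = 75 + 0.06Q → Q* = 1090.3846, P* = 140.4231.
At Q = 514: demand price = 216.75 − 0.07·514 = 180.77; supply price = 75 + 0.06·514 = 105.84.
ΔQ = 1090.3846 − 514 = 576.3846; wedge = 180.77 − 105.84 = 74.93.
Welfare loss = ½ × 576.3846 × 74.93 = 21594.25.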